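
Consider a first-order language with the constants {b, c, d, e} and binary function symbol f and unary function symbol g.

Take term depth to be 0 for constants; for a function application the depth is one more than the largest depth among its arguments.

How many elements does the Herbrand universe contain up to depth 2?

604

Count level by level. With function symbols f/2, g/1, the terms of depth ≤ k are the 4 constants together with each function applied to depth-≤(k−1) tuples, so N_k = 4 + N_{k-1}^2 + N_{k-1}.
N_0 = 4
N_1 = 4 + 4^2 + 4 = 24
N_2 = 4 + 24^2 + 24 = 604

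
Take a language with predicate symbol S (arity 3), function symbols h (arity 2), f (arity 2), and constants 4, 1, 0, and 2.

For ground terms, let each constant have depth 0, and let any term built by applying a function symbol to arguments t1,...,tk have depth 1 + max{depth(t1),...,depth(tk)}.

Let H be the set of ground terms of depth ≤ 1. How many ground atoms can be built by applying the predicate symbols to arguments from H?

46656

First count ground terms of depth ≤ 1.
If N_k denotes the number of depth-≤k ground terms, the 4 constants give N_0 = 4, and each function symbol of arity r contributes N_{k-1}^r new terms at level k: N_k = 4 + N_{k-1}^2 + N_{k-1}^2.
N_0 = 4
N_1 = 4 + 4^2 + 4^2 = 36
So |H| = 36.
A ground atom is a predicate applied to a tuple of terms from H, so the count is the sum over predicates of |H|^arity:
  S: 36^3 = 46656
Total ground atoms: 46656.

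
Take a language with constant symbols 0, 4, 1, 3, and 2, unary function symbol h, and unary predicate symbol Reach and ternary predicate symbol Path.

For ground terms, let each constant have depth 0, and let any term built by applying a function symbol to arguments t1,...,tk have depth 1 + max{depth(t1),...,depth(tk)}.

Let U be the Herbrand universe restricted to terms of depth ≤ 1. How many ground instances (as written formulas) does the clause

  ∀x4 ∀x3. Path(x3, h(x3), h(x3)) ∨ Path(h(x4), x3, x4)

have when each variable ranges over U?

100

Ground terms of depth ≤ 1:
  If N_k denotes the number of depth-≤k ground terms, the 5 constants give N_0 = 5, and each function symbol of arity r contributes N_{k-1}^r new terms at level k: N_k = 5 + N_{k-1}.
  N_0 = 5
  N_1 = 5 + 5 = 10
  Explicitly: 0, 4, 1, 3, 2, h(0), h(4), h(1), h(3), h(2).
So there are 10 ground terms available for substitution.
There are 2 variables to instantiate (x4, x3), each occurring in at least one literal, so different choices give different ground instances.
Number of ground instances = 10^2 = 100.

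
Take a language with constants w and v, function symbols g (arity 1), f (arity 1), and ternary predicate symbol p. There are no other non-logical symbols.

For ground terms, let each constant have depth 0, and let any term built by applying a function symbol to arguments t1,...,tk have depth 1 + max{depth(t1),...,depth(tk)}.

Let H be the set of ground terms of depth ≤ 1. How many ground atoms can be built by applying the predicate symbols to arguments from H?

First count ground terms of depth ≤ 1.
Count level by level. With function symbols g/1, f/1, the terms of depth ≤ k are the 2 constants together with each function applied to depth-≤(k−1) tuples, so N_k = 2 + N_{k-1} + N_{k-1}.
N_0 = 2
N_1 = 2 + 2 + 2 = 6
Explicitly: w, v, g(w), g(v), f(w), f(v).
So |H| = 6.
A ground atom is a predicate applied to a tuple of terms from H, so the count is the sum over predicates of |H|^arity:
  p: 6^3 = 216
Total ground atoms: 216.

216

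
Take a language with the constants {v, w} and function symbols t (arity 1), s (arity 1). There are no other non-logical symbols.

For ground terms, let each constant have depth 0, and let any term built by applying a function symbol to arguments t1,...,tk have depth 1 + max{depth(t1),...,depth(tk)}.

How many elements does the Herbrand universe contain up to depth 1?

Let N_k count ground terms of depth at most k. Each non-constant term of depth ≤ k is some function symbol applied to depth-≤(k−1) arguments, giving N_k = 2 + N_{k-1} + N_{k-1}.
N_0 = 2
N_1 = 2 + 2 + 2 = 6
Explicitly: v, w, t(v), t(w), s(v), s(w).

6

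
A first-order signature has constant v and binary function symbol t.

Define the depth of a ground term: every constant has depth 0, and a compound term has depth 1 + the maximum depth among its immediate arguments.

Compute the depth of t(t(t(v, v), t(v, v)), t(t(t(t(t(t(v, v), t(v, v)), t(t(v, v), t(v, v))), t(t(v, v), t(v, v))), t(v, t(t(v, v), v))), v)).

depth(t(v, v)) = 1 + max(0, 0) = 1
depth(t(t(v, v), t(v, v))) = 1 + max(1, 1) = 2
depth(t(t(t(v, v), t(v, v)), t(t(v, v), t(v, v)))) = 1 + max(2, 2) = 3
depth(t(t(t(t(v, v), t(v, v)), t(t(v, v), t(v, v))), t(t(v, v), t(v, v)))) = 1 + max(3, 2) = 4
depth(t(t(v, v), v)) = 1 + max(1, 0) = 2
depth(t(v, t(t(v, v), v))) = 1 + max(0, 2) = 3
depth(t(t(t(t(t(v, v), t(v, v)), t(t(v, v), t(v, v))), t(t(v, v), t(v, v))), t(v, t(t(v, v), v)))) = 1 + max(4, 3) = 5
depth(t(t(t(t(t(t(v, v), t(v, v)), t(t(v, v), t(v, v))), t(t(v, v), t(v, v))), t(v, t(t(v, v), v))), v)) = 1 + max(5, 0) = 6
depth(t(t(t(v, v), t(v, v)), t(t(t(t(t(t(v, v), t(v, v)), t(t(v, v), t(v, v))), t(t(v, v), t(v, v))), t(v, t(t(v, v), v))), v))) = 1 + max(2, 6) = 7

7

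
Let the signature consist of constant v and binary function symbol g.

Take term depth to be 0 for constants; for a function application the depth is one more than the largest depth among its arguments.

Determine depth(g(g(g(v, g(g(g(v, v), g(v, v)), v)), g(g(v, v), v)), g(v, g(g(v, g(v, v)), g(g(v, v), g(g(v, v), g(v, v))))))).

depth(g(v, v)) = 1 + max(0, 0) = 1
depth(g(g(v, v), g(v, v))) = 1 + max(1, 1) = 2
depth(g(g(g(v, v), g(v, v)), v)) = 1 + max(2, 0) = 3
depth(g(v, g(g(g(v, v), g(v, v)), v))) = 1 + max(0, 3) = 4
depth(g(g(v, v), v)) = 1 + max(1, 0) = 2
depth(g(g(v, g(g(g(v, v), g(v, v)), v)), g(g(v, v), v))) = 1 + max(4, 2) = 5
depth(g(v, g(v, v))) = 1 + max(0, 1) = 2
depth(g(g(v, v), g(g(v, v), g(v, v)))) = 1 + max(1, 2) = 3
depth(g(g(v, g(v, v)), g(g(v, v), g(g(v, v), g(v, v))))) = 1 + max(2, 3) = 4
depth(g(v, g(g(v, g(v, v)), g(g(v, v), g(g(v, v), g(v, v)))))) = 1 + max(0, 4) = 5
depth(g(g(g(v, g(g(g(v, v), g(v, v)), v)), g(g(v, v), v)), g(v, g(g(v, g(v, v)), g(g(v, v), g(g(v, v), g(v, v))))))) = 1 + max(5, 5) = 6

6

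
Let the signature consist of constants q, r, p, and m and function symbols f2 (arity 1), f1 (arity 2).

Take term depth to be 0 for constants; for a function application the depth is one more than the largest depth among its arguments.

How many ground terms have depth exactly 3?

Let N_k = |{terms of depth ≤ k}|. Then N_0 = 4 and N_k = 4 + N_{k-1} + N_{k-1}^2 for k ≥ 1 (one summand per function symbol, arity giving the exponent).
N_0 = 4
N_1 = 4 + 4 + 4^2 = 24
N_2 = 4 + 24 + 24^2 = 604
N_3 = 4 + 604 + 604^2 = 365424
Terms of depth exactly 3: N_3 − N_2 = 365424 − 604 = 364820.

364820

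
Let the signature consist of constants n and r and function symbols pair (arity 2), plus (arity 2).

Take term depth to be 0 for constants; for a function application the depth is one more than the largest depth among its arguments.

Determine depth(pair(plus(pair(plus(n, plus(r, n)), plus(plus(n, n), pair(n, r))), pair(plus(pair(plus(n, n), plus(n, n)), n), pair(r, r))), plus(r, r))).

depth(plus(r, n)) = 1 + max(0, 0) = 1
depth(plus(n, plus(r, n))) = 1 + max(0, 1) = 2
depth(plus(n, n)) = 1 + max(0, 0) = 1
depth(pair(n, r)) = 1 + max(0, 0) = 1
depth(plus(plus(n, n), pair(n, r))) = 1 + max(1, 1) = 2
depth(pair(plus(n, plus(r, n)), plus(plus(n, n), pair(n, r)))) = 1 + max(2, 2) = 3
depth(pair(plus(n, n), plus(n, n))) = 1 + max(1, 1) = 2
depth(plus(pair(plus(n, n), plus(n, n)), n)) = 1 + max(2, 0) = 3
depth(pair(r, r)) = 1 + max(0, 0) = 1
depth(pair(plus(pair(plus(n, n), plus(n, n)), n), pair(r, r))) = 1 + max(3, 1) = 4
depth(plus(pair(plus(n, plus(r, n)), plus(plus(n, n), pair(n, r))), pair(plus(pair(plus(n, n), plus(n, n)), n), pair(r, r)))) = 1 + max(3, 4) = 5
depth(plus(r, r)) = 1 + max(0, 0) = 1
depth(pair(plus(pair(plus(n, plus(r, n)), plus(plus(n, n), pair(n, r))), pair(plus(pair(plus(n, n), plus(n, n)), n), pair(r, r))), plus(r, r))) = 1 + max(5, 1) = 6

6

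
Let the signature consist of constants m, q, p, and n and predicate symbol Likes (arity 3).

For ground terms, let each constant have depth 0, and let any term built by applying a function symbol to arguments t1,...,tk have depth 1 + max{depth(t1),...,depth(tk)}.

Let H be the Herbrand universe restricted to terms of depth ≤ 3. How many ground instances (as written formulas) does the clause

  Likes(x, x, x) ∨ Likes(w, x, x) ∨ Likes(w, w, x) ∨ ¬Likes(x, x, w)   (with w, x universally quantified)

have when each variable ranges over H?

16

Ground terms of depth ≤ 3:
  With no function symbols every ground term is a constant, so there are exactly 4 ground terms at every depth bound.
  N_0 = 4
  N_1 = 4
  N_2 = 4
  N_3 = 4
So there are 4 ground terms available for substitution.
The body mentions every one of the 2 quantified variables; since ground terms form a free algebra, no two substitutions collapse to the same formula.
Number of ground instances = 4^2 = 16.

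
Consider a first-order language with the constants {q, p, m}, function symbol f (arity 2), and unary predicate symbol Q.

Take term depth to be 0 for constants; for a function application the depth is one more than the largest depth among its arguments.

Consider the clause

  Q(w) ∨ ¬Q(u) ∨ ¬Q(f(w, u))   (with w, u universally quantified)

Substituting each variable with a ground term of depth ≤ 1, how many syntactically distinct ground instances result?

Ground terms of depth ≤ 1:
  Let N_k count ground terms of depth at most k. Each non-constant term of depth ≤ k is some function symbol applied to depth-≤(k−1) arguments, giving N_k = 3 + N_{k-1}^2.
  N_0 = 3
  N_1 = 3 + 3^2 = 12
So there are 12 ground terms available for substitution.
The clause has 2 distinct variables (w, u), each appearing in the body. In the free term algebra distinct substitutions yield syntactically distinct ground instances.
Number of ground instances = 12^2 = 144.

144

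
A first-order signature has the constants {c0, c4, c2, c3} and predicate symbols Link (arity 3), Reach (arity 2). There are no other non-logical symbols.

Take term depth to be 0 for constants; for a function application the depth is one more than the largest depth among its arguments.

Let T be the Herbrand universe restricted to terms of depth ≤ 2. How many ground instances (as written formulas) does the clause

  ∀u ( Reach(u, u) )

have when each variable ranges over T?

4

Ground terms of depth ≤ 2:
  With no function symbols every ground term is a constant, so there are exactly 4 ground terms at every depth bound.
  N_0 = 4
  N_1 = 4
  N_2 = 4
  Explicitly: c0, c4, c2, c3.
So there are 4 ground terms available for substitution.
There is 1 variable to instantiate (u),  occurring in at least one literal, so different choices give different ground instances.
Number of ground instances = 4.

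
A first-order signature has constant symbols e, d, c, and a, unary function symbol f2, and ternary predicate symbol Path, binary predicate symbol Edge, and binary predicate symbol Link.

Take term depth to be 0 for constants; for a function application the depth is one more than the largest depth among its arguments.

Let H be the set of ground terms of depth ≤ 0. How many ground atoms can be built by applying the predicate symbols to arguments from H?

First count ground terms of depth ≤ 0.
Count level by level. With function symbols f2/1, the terms of depth ≤ k are the 4 constants together with each function applied to depth-≤(k−1) tuples, so N_k = 4 + N_{k-1}.
N_0 = 4
Explicitly: e, d, c, a.
So |H| = 4.
For each predicate symbol, the number of ground atoms is |H| raised to its arity; summing:
  Path: 4^3 = 64;  Edge: 4^2 = 16;  Link: 4^2 = 16
Total ground atoms: 64 + 16 + 16 = 96.

96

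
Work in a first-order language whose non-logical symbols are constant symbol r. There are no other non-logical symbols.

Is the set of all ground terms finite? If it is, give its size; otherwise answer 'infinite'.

1

There are no function symbols, so the only ground term is the single constant.
The Herbrand universe is {r}, finite with 1 element.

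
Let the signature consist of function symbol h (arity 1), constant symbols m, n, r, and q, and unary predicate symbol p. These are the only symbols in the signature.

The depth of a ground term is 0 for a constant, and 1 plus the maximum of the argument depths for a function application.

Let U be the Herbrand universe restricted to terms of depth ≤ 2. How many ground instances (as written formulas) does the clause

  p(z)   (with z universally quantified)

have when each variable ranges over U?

Ground terms of depth ≤ 2:
  Let N_k count ground terms of depth at most k. Each non-constant term of depth ≤ k is some function symbol applied to depth-≤(k−1) arguments, giving N_k = 4 + N_{k-1}.
  N_0 = 4
  N_1 = 4 + 4 = 8
  N_2 = 4 + 8 = 12
So there are 12 ground terms available for substitution.
The clause has 1 distinct variable (z), which appears in the body. In the free term algebra distinct substitutions yield syntactically distinct ground instances.
Number of ground instances = 12.

12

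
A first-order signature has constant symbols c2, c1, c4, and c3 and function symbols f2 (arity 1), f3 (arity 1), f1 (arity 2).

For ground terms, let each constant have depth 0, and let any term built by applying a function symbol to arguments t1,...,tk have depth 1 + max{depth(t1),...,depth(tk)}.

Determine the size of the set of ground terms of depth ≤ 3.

Count level by level. With function symbols f2/1, f3/1, f1/2, the terms of depth ≤ k are the 4 constants together with each function applied to depth-≤(k−1) tuples, so N_k = 4 + N_{k-1} + N_{k-1} + N_{k-1}^2.
N_0 = 4
N_1 = 4 + 4 + 4 + 4^2 = 28
N_2 = 4 + 28 + 28 + 28^2 = 844
N_3 = 4 + 844 + 844 + 844^2 = 714028

714028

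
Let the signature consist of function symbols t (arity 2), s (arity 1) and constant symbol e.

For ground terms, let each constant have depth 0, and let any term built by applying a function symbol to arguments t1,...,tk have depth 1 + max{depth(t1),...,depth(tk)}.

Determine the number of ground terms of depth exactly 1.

2

Let N_k count ground terms of depth at most k. Each non-constant term of depth ≤ k is some function symbol applied to depth-≤(k−1) arguments, giving N_k = 1 + N_{k-1}^2 + N_{k-1}.
N_0 = 1
N_1 = 1 + 1^2 + 1 = 3
Terms of depth exactly 1: N_1 − N_0 = 3 − 1 = 2.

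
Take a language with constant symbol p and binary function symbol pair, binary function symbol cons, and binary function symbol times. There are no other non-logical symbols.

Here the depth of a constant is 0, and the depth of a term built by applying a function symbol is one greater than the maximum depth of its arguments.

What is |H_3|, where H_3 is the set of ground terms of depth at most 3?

Let N_k = |{terms of depth ≤ k}|. Then N_0 = 1 and N_k = 1 + N_{k-1}^2 + N_{k-1}^2 + N_{k-1}^2 for k ≥ 1 (one summand per function symbol, arity giving the exponent).
N_0 = 1
N_1 = 1 + 1^2 + 1^2 + 1^2 = 4
N_2 = 1 + 4^2 + 4^2 + 4^2 = 49
N_3 = 1 + 49^2 + 49^2 + 49^2 = 7204

7204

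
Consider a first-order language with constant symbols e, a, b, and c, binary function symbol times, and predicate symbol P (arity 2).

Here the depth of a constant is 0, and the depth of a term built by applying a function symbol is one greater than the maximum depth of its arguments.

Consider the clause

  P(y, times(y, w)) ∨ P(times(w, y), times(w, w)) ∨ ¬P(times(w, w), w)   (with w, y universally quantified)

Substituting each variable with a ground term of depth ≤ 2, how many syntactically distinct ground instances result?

Ground terms of depth ≤ 2:
  Count level by level. With function symbols times/2, the terms of depth ≤ k are the 4 constants together with each function applied to depth-≤(k−1) tuples, so N_k = 4 + N_{k-1}^2.
  N_0 = 4
  N_1 = 4 + 4^2 = 20
  N_2 = 4 + 20^2 = 404
So there are 404 ground terms available for substitution.
The clause has 2 distinct variables (w, y), each appearing in the body. In the free term algebra distinct substitutions yield syntactically distinct ground instances.
Number of ground instances = 404^2 = 163216.

163216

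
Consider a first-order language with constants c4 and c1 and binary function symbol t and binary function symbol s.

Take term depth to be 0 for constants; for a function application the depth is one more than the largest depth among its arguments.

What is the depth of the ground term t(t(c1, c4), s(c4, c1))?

2

depth(t(c1, c4)) = 1 + max(0, 0) = 1
depth(s(c4, c1)) = 1 + max(0, 0) = 1
depth(t(t(c1, c4), s(c4, c1))) = 1 + max(1, 1) = 2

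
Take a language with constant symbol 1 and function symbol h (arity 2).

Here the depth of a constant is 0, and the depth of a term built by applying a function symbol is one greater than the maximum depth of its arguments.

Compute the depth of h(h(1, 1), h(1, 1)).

depth(h(1, 1)) = 1 + max(0, 0) = 1
depth(h(h(1, 1), h(1, 1))) = 1 + max(1, 1) = 2

2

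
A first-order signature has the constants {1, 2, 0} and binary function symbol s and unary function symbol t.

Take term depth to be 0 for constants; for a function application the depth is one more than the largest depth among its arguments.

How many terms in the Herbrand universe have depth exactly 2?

Write N_k for the number of ground terms of depth ≤ k. A term of depth ≤ k is either a constant or a function symbol applied to arguments of depth ≤ k−1, so N_k = 3 + N_{k-1}^2 + N_{k-1}.
N_0 = 3
N_1 = 3 + 3^2 + 3 = 15
N_2 = 3 + 15^2 + 15 = 243
Terms of depth exactly 2: N_2 − N_1 = 243 − 15 = 228.

228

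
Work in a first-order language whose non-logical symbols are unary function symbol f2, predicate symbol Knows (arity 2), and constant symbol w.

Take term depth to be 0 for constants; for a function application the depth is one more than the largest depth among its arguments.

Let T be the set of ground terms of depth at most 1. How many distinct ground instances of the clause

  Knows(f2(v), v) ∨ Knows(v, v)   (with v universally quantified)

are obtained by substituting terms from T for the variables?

2

Ground terms of depth ≤ 1:
  Let N_k = |{terms of depth ≤ k}|. Then N_0 = 1 and N_k = 1 + N_{k-1} for k ≥ 1 (one summand per function symbol, arity giving the exponent).
  N_0 = 1
  N_1 = 1 + 1 = 2
  Explicitly: w, f2(w).
So there are 2 ground terms available for substitution.
There is 1 variable to instantiate (v),  occurring in at least one literal, so different choices give different ground instances.
Number of ground instances = 2.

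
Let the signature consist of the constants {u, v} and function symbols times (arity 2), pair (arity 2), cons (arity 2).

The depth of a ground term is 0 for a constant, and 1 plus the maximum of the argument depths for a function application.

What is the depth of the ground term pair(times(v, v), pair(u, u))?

2

depth(times(v, v)) = 1 + max(0, 0) = 1
depth(pair(u, u)) = 1 + max(0, 0) = 1
depth(pair(times(v, v), pair(u, u))) = 1 + max(1, 1) = 2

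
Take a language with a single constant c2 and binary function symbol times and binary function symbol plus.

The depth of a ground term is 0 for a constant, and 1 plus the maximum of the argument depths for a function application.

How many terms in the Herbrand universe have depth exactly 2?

Let N_k count ground terms of depth at most k. Each non-constant term of depth ≤ k is some function symbol applied to depth-≤(k−1) arguments, giving N_k = 1 + N_{k-1}^2 + N_{k-1}^2.
N_0 = 1
N_1 = 1 + 1^2 + 1^2 = 3
N_2 = 1 + 3^2 + 3^2 = 19
Terms of depth exactly 2: N_2 − N_1 = 19 − 3 = 16.

16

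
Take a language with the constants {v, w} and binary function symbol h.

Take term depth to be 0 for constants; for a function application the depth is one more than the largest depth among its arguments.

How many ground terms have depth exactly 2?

32

Let N_k = |{terms of depth ≤ k}|. Then N_0 = 2 and N_k = 2 + N_{k-1}^2 for k ≥ 1 (one summand per function symbol, arity giving the exponent).
N_0 = 2
N_1 = 2 + 2^2 = 6
N_2 = 2 + 6^2 = 38
Terms of depth exactly 2: N_2 − N_1 = 38 − 6 = 32.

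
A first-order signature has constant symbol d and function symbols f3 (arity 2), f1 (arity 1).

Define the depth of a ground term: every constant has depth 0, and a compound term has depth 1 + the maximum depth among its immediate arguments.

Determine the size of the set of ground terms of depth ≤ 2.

13

Let N_k count ground terms of depth at most k. Each non-constant term of depth ≤ k is some function symbol applied to depth-≤(k−1) arguments, giving N_k = 1 + N_{k-1}^2 + N_{k-1}.
N_0 = 1
N_1 = 1 + 1^2 + 1 = 3
N_2 = 1 + 3^2 + 3 = 13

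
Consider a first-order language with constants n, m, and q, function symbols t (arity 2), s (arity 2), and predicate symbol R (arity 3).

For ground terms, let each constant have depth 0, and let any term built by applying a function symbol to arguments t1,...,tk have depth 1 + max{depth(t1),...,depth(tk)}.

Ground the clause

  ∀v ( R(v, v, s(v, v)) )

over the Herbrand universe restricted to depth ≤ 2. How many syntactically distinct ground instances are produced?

Ground terms of depth ≤ 2:
  If N_k denotes the number of depth-≤k ground terms, the 3 constants give N_0 = 3, and each function symbol of arity r contributes N_{k-1}^r new terms at level k: N_k = 3 + N_{k-1}^2 + N_{k-1}^2.
  N_0 = 3
  N_1 = 3 + 3^2 + 3^2 = 21
  N_2 = 3 + 21^2 + 21^2 = 885
So there are 885 ground terms available for substitution.
The clause has 1 distinct variable (v), which appears in the body. In the free term algebra distinct substitutions yield syntactically distinct ground instances.
Number of ground instances = 885.

885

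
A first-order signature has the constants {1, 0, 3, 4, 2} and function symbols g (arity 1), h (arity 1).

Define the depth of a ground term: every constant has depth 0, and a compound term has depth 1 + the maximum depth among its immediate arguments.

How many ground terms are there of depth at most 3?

Let N_k = |{terms of depth ≤ k}|. Then N_0 = 5 and N_k = 5 + N_{k-1} + N_{k-1} for k ≥ 1 (one summand per function symbol, arity giving the exponent).
N_0 = 5
N_1 = 5 + 5 + 5 = 15
N_2 = 5 + 15 + 15 = 35
N_3 = 5 + 35 + 35 = 75

75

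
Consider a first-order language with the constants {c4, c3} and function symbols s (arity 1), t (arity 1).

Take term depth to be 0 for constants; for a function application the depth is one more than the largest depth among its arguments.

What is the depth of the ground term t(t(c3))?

2

depth(t(c3)) = 1 + depth(c3) = 1 + 0 = 1
depth(t(t(c3))) = 1 + depth(t(c3)) = 1 + 1 = 2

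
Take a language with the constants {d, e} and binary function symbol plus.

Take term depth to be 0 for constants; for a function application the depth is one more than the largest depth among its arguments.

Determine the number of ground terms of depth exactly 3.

If N_k denotes the number of depth-≤k ground terms, the 2 constants give N_0 = 2, and each function symbol of arity r contributes N_{k-1}^r new terms at level k: N_k = 2 + N_{k-1}^2.
N_0 = 2
N_1 = 2 + 2^2 = 6
N_2 = 2 + 6^2 = 38
N_3 = 2 + 38^2 = 1446
Terms of depth exactly 3: N_3 − N_2 = 1446 − 38 = 1408.

1408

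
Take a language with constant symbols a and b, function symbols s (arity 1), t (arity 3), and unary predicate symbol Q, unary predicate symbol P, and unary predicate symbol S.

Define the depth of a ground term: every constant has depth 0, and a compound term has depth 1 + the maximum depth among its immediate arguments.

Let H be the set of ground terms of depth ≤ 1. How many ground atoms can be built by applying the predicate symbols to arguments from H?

First count ground terms of depth ≤ 1.
Let N_k = |{terms of depth ≤ k}|. Then N_0 = 2 and N_k = 2 + N_{k-1} + N_{k-1}^3 for k ≥ 1 (one summand per function symbol, arity giving the exponent).
N_0 = 2
N_1 = 2 + 2 + 2^3 = 12
Explicitly: a, b, s(a), s(b), t(a, a, a), t(a, a, b), t(a, b, a), t(a, b, b), t(b, a, a), t(b, a, b), t(b, b, a), t(b, b, b).
So |H| = 12.
Each predicate of arity r yields |H|^r ground atoms (one per choice of an r-tuple from H):
  Q: 12;  P: 12;  S: 12
Total ground atoms: 12 + 12 + 12 = 36.

36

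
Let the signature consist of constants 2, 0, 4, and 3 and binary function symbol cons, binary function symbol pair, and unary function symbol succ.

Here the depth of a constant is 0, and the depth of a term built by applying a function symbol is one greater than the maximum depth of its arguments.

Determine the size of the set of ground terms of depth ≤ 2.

Count level by level. With function symbols cons/2, pair/2, succ/1, the terms of depth ≤ k are the 4 constants together with each function applied to depth-≤(k−1) tuples, so N_k = 4 + N_{k-1}^2 + N_{k-1}^2 + N_{k-1}.
N_0 = 4
N_1 = 4 + 4^2 + 4^2 + 4 = 40
N_2 = 4 + 40^2 + 40^2 + 40 = 3244

3244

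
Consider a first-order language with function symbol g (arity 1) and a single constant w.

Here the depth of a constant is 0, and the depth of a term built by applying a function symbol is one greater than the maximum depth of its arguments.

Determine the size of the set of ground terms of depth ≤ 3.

4

Count level by level. With function symbols g/1, the terms of depth ≤ k are the 1 constant together with each function applied to depth-≤(k−1) tuples, so N_k = 1 + N_{k-1}.
N_0 = 1
N_1 = 1 + 1 = 2
N_2 = 1 + 2 = 3
N_3 = 1 + 3 = 4
Explicitly: w, g(w), g(g(w)), g(g(g(w))).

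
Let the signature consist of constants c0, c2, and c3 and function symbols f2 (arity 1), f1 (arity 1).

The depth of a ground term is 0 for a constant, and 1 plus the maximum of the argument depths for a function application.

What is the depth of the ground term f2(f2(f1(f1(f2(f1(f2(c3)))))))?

depth(f2(c3)) = 1 + depth(c3) = 1 + 0 = 1
depth(f1(f2(c3))) = 1 + depth(f2(c3)) = 1 + 1 = 2
depth(f2(f1(f2(c3)))) = 1 + depth(f1(f2(c3))) = 1 + 2 = 3
depth(f1(f2(f1(f2(c3))))) = 1 + depth(f2(f1(f2(c3)))) = 1 + 3 = 4
depth(f1(f1(f2(f1(f2(c3)))))) = 1 + depth(f1(f2(f1(f2(c3))))) = 1 + 4 = 5
depth(f2(f1(f1(f2(f1(f2(c3))))))) = 1 + depth(f1(f1(f2(f1(f2(c3)))))) = 1 + 5 = 6
depth(f2(f2(f1(f1(f2(f1(f2(c3)))))))) = 1 + depth(f2(f1(f1(f2(f1(f2(c3))))))) = 1 + 6 = 7

7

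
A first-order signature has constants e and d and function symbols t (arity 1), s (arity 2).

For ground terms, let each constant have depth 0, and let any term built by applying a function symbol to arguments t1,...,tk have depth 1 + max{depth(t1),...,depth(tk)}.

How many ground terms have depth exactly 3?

Count level by level. With function symbols t/1, s/2, the terms of depth ≤ k are the 2 constants together with each function applied to depth-≤(k−1) tuples, so N_k = 2 + N_{k-1} + N_{k-1}^2.
N_0 = 2
N_1 = 2 + 2 + 2^2 = 8
N_2 = 2 + 8 + 8^2 = 74
N_3 = 2 + 74 + 74^2 = 5552
Terms of depth exactly 3: N_3 − N_2 = 5552 − 74 = 5478.

5478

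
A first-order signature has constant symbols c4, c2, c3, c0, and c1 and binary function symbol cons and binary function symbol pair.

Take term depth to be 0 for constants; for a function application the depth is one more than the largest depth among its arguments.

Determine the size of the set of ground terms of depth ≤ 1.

Write N_k for the number of ground terms of depth ≤ k. A term of depth ≤ k is either a constant or a function symbol applied to arguments of depth ≤ k−1, so N_k = 5 + N_{k-1}^2 + N_{k-1}^2.
N_0 = 5
N_1 = 5 + 5^2 + 5^2 = 55

55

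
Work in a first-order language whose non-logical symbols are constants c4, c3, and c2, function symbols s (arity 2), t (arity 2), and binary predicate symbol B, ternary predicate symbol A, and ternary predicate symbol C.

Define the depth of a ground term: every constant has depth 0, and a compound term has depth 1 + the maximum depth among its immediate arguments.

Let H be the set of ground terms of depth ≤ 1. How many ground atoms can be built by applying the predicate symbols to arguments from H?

18963

First count ground terms of depth ≤ 1.
Count level by level. With function symbols s/2, t/2, the terms of depth ≤ k are the 3 constants together with each function applied to depth-≤(k−1) tuples, so N_k = 3 + N_{k-1}^2 + N_{k-1}^2.
N_0 = 3
N_1 = 3 + 3^2 + 3^2 = 21
So |H| = 21.
A ground atom is a predicate applied to a tuple of terms from H, so the count is the sum over predicates of |H|^arity:
  B: 21^2 = 441;  A: 21^3 = 9261;  C: 21^3 = 9261
Total ground atoms: 441 + 9261 + 9261 = 18963.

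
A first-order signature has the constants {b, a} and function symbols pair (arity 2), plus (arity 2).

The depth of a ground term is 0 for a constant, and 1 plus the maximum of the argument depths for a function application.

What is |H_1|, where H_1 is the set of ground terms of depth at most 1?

Let N_k = |{terms of depth ≤ k}|. Then N_0 = 2 and N_k = 2 + N_{k-1}^2 + N_{k-1}^2 for k ≥ 1 (one summand per function symbol, arity giving the exponent).
N_0 = 2
N_1 = 2 + 2^2 + 2^2 = 10

10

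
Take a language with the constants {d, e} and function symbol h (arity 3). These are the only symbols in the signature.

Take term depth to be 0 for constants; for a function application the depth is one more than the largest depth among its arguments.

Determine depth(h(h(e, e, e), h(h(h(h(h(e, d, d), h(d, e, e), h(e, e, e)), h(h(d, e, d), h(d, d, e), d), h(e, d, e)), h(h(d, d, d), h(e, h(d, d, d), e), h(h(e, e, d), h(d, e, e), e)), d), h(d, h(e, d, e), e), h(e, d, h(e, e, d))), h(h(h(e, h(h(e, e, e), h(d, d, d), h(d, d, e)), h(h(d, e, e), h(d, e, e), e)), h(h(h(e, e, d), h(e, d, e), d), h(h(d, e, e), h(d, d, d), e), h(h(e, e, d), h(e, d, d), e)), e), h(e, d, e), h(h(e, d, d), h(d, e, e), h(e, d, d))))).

6

depth(h(e, e, e)) = 1 + max(0, 0, 0) = 1
depth(h(e, d, d)) = 1 + max(0, 0, 0) = 1
depth(h(d, e, e)) = 1 + max(0, 0, 0) = 1
depth(h(h(e, d, d), h(d, e, e), h(e, e, e))) = 1 + max(1, 1, 1) = 2
depth(h(d, e, d)) = 1 + max(0, 0, 0) = 1
depth(h(d, d, e)) = 1 + max(0, 0, 0) = 1
depth(h(h(d, e, d), h(d, d, e), d)) = 1 + max(1, 1, 0) = 2
depth(h(e, d, e)) = 1 + max(0, 0, 0) = 1
depth(h(h(h(e, d, d), h(d, e, e), h(e, e, e)), h(h(d, e, d), h(d, d, e), d), h(e, d, e))) = 1 + max(2, 2, 1) = 3
depth(h(d, d, d)) = 1 + max(0, 0, 0) = 1
depth(h(e, h(d, d, d), e)) = 1 + max(0, 1, 0) = 2
depth(h(e, e, d)) = 1 + max(0, 0, 0) = 1
depth(h(h(e, e, d), h(d, e, e), e)) = 1 + max(1, 1, 0) = 2
depth(h(h(d, d, d), h(e, h(d, d, d), e), h(h(e, e, d), h(d, e, e), e))) = 1 + max(1, 2, 2) = 3
depth(h(h(h(h(e, d, d), h(d, e, e), h(e, e, e)), h(h(d, e, d), h(d, d, e), d), h(e, d, e)), h(h(d, d, d), h(e, h(d, d, d), e), h(h(e, e, d), h(d, e, e), e)), d)) = 1 + max(3, 3, 0) = 4
depth(h(d, h(e, d, e), e)) = 1 + max(0, 1, 0) = 2
depth(h(e, d, h(e, e, d))) = 1 + max(0, 0, 1) = 2
depth(h(h(h(h(h(e, d, d), h(d, e, e), h(e, e, e)), h(h(d, e, d), h(d, d, e), d), h(e, d, e)), h(h(d, d, d), h(e, h(d, d, d), e), h(h(e, e, d), h(d, e, e), e)), d), h(d, h(e, d, e), e), h(e, d, h(e, e, d)))) = 1 + max(4, 2, 2) = 5
depth(h(h(e, e, e), h(d, d, d), h(d, d, e))) = 1 + max(1, 1, 1) = 2
depth(h(h(d, e, e), h(d, e, e), e)) = 1 + max(1, 1, 0) = 2
depth(h(e, h(h(e, e, e), h(d, d, d), h(d, d, e)), h(h(d, e, e), h(d, e, e), e))) = 1 + max(0, 2, 2) = 3
depth(h(h(e, e, d), h(e, d, e), d)) = 1 + max(1, 1, 0) = 2
depth(h(h(d, e, e), h(d, d, d), e)) = 1 + max(1, 1, 0) = 2
depth(h(h(e, e, d), h(e, d, d), e)) = 1 + max(1, 1, 0) = 2
depth(h(h(h(e, e, d), h(e, d, e), d), h(h(d, e, e), h(d, d, d), e), h(h(e, e, d), h(e, d, d), e))) = 1 + max(2, 2, 2) = 3
depth(h(h(e, h(h(e, e, e), h(d, d, d), h(d, d, e)), h(h(d, e, e), h(d, e, e), e)), h(h(h(e, e, d), h(e, d, e), d), h(h(d, e, e), h(d, d, d), e), h(h(e, e, d), h(e, d, d), e)), e)) = 1 + max(3, 3, 0) = 4
depth(h(h(e, d, d), h(d, e, e), h(e, d, d))) = 1 + max(1, 1, 1) = 2
depth(h(h(h(e, h(h(e, e, e), h(d, d, d), h(d, d, e)), h(h(d, e, e), h(d, e, e), e)), h(h(h(e, e, d), h(e, d, e), d), h(h(d, e, e), h(d, d, d), e), h(h(e, e, d), h(e, d, d), e)), e), h(e, d, e), h(h(e, d, d), h(d, e, e), h(e, d, d)))) = 1 + max(4, 1, 2) = 5
depth(h(h(e, e, e), h(h(h(h(h(e, d, d), h(d, e, e), h(e, e, e)), h(h(d, e, d), h(d, d, e), d), h(e, d, e)), h(h(d, d, d), h(e, h(d, d, d), e), h(h(e, e, d), h(d, e, e), e)), d), h(d, h(e, d, e), e), h(e, d, h(e, e, d))), h(h(h(e, h(h(e, e, e), h(d, d, d), h(d, d, e)), h(h(d, e, e), h(d, e, e), e)), h(h(h(e, e, d), h(e, d, e), d), h(h(d, e, e), h(d, d, d), e), h(h(e, e, d), h(e, d, d), e)), e), h(e, d, e), h(h(e, d, d), h(d, e, e), h(e, d, d))))) = 1 + max(1, 5, 5) = 6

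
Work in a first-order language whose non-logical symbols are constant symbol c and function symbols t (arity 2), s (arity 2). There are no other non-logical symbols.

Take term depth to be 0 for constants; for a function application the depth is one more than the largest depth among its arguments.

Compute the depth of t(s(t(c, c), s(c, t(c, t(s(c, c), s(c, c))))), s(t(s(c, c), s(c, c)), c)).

6

depth(t(c, c)) = 1 + max(0, 0) = 1
depth(s(c, c)) = 1 + max(0, 0) = 1
depth(t(s(c, c), s(c, c))) = 1 + max(1, 1) = 2
depth(t(c, t(s(c, c), s(c, c)))) = 1 + max(0, 2) = 3
depth(s(c, t(c, t(s(c, c), s(c, c))))) = 1 + max(0, 3) = 4
depth(s(t(c, c), s(c, t(c, t(s(c, c), s(c, c)))))) = 1 + max(1, 4) = 5
depth(s(t(s(c, c), s(c, c)), c)) = 1 + max(2, 0) = 3
depth(t(s(t(c, c), s(c, t(c, t(s(c, c), s(c, c))))), s(t(s(c, c), s(c, c)), c))) = 1 + max(5, 3) = 6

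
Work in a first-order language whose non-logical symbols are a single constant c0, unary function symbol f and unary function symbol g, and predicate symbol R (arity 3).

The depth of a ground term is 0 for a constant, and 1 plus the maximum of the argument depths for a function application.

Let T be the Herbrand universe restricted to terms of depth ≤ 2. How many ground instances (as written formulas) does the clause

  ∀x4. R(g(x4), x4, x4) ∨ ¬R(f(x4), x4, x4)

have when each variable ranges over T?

7

Ground terms of depth ≤ 2:
  Count level by level. With function symbols f/1, g/1, the terms of depth ≤ k are the 1 constant together with each function applied to depth-≤(k−1) tuples, so N_k = 1 + N_{k-1} + N_{k-1}.
  N_0 = 1
  N_1 = 1 + 1 + 1 = 3
  N_2 = 1 + 3 + 3 = 7
  Explicitly: c0, f(c0), f(f(c0)), f(g(c0)), g(c0), g(f(c0)), g(g(c0)).
So there are 7 ground terms available for substitution.
The body mentions the single quantified variable x4; since ground terms form a free algebra, no two substitutions collapse to the same formula.
Number of ground instances = 7.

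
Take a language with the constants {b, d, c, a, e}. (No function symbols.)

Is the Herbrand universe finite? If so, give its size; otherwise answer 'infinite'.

5

There are no function symbols, so every ground term is one of the 5 constants.
The Herbrand universe is {b, d, c, a, e}, which is finite with 5 elements.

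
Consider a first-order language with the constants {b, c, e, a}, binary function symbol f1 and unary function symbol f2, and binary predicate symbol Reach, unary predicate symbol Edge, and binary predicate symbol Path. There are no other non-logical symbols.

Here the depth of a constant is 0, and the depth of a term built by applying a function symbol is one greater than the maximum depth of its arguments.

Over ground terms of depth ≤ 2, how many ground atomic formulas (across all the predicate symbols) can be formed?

First count ground terms of depth ≤ 2.
Write N_k for the number of ground terms of depth ≤ k. A term of depth ≤ k is either a constant or a function symbol applied to arguments of depth ≤ k−1, so N_k = 4 + N_{k-1}^2 + N_{k-1}.
N_0 = 4
N_1 = 4 + 4^2 + 4 = 24
N_2 = 4 + 24^2 + 24 = 604
So |H| = 604.
A ground atom is a predicate applied to a tuple of terms from H, so the count is the sum over predicates of |H|^arity:
  Reach: 604^2 = 364816;  Edge: 604;  Path: 604^2 = 364816
Total ground atoms: 364816 + 604 + 364816 = 730236.

730236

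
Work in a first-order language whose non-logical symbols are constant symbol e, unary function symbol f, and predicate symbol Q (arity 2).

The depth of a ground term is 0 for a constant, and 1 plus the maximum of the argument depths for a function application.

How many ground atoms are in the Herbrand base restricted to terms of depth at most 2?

9

First count ground terms of depth ≤ 2.
Let N_k = |{terms of depth ≤ k}|. Then N_0 = 1 and N_k = 1 + N_{k-1} for k ≥ 1 (one summand per function symbol, arity giving the exponent).
N_0 = 1
N_1 = 1 + 1 = 2
N_2 = 1 + 2 = 3
Explicitly: e, f(e), f(f(e)).
So |H| = 3.
For each predicate symbol, the number of ground atoms is |H| raised to its arity; summing:
  Q: 3^2 = 9
Total ground atoms: 9.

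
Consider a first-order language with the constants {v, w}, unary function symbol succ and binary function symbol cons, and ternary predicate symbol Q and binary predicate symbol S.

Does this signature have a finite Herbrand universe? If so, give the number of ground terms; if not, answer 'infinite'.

The signature has at least one function symbol (succ, arity 1) and at least one constant (v).
Iterating succ gives infinitely many distinct ground terms: v, succ(v), succ(succ(v)), ...
So the Herbrand universe is infinite.

infinite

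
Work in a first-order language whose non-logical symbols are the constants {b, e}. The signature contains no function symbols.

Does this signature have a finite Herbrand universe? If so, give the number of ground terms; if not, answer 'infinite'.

2

There are no function symbols, so every ground term is one of the 2 constants.
The Herbrand universe is {b, e}, which is finite with 2 elements.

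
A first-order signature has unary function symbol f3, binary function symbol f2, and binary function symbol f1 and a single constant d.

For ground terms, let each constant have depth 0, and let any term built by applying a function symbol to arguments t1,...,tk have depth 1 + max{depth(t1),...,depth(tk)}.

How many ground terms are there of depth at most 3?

2776

Write N_k for the number of ground terms of depth ≤ k. A term of depth ≤ k is either a constant or a function symbol applied to arguments of depth ≤ k−1, so N_k = 1 + N_{k-1} + N_{k-1}^2 + N_{k-1}^2.
N_0 = 1
N_1 = 1 + 1 + 1^2 + 1^2 = 4
N_2 = 1 + 4 + 4^2 + 4^2 = 37
N_3 = 1 + 37 + 37^2 + 37^2 = 2776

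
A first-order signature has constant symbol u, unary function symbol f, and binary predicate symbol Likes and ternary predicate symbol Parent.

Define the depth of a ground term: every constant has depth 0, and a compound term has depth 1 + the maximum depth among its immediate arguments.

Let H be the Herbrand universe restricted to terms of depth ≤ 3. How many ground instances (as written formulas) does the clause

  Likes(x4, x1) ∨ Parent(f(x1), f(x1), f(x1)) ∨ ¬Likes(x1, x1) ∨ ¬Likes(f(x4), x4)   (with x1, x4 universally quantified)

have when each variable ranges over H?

Ground terms of depth ≤ 3:
  Write N_k for the number of ground terms of depth ≤ k. A term of depth ≤ k is either a constant or a function symbol applied to arguments of depth ≤ k−1, so N_k = 1 + N_{k-1}.
  N_0 = 1
  N_1 = 1 + 1 = 2
  N_2 = 1 + 2 = 3
  N_3 = 1 + 3 = 4
So there are 4 ground terms available for substitution.
There are 2 variables to instantiate (x1, x4), each occurring in at least one literal, so different choices give different ground instances.
Number of ground instances = 4^2 = 16.

16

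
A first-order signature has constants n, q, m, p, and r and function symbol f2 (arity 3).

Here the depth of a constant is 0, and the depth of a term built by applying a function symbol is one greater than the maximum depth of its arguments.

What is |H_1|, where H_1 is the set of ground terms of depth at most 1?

Let N_k count ground terms of depth at most k. Each non-constant term of depth ≤ k is some function symbol applied to depth-≤(k−1) arguments, giving N_k = 5 + N_{k-1}^3.
N_0 = 5
N_1 = 5 + 5^3 = 130

130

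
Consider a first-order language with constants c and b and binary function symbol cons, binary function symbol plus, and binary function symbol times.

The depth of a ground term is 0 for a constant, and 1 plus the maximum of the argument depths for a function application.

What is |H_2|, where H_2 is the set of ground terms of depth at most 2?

Let N_k count ground terms of depth at most k. Each non-constant term of depth ≤ k is some function symbol applied to depth-≤(k−1) arguments, giving N_k = 2 + N_{k-1}^2 + N_{k-1}^2 + N_{k-1}^2.
N_0 = 2
N_1 = 2 + 2^2 + 2^2 + 2^2 = 14
N_2 = 2 + 14^2 + 14^2 + 14^2 = 590

590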